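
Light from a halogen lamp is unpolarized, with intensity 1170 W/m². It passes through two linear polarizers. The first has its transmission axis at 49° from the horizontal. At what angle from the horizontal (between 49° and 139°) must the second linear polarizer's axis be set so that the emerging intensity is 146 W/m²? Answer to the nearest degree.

θ ≈ 109°

Unpolarized light through the first polarizer → I₁ = ½ I₀, now polarized at 49°.
Target fraction: 146 / 1170 W/m² = 0.1248 of I₀.
Need I₂/I₀ = 0.1248, so cos²(θ − 49°) = 0.1248 / 0.5 = 0.2496.
θ − 49° = arccos(√0.2496) = 60.0°, giving θ ≈ 49 + 60.0 = 109.0°.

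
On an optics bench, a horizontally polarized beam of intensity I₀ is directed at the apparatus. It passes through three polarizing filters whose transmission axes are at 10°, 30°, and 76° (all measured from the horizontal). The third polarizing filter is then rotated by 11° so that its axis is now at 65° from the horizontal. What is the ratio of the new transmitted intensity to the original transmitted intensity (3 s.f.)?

I_new/I_old ≈ 1.39

Before rotation:
By Malus's law, I₁ = I₀ cos²(10° − 0°) = I₀ cos²(10°) = 0.9698 I₀.
I₂ = I₁ cos²(30° − 10°) = 0.9698 I₀ · cos²(20°) = 0.8564 I₀.
I₃ = I₂ cos²(76° − 30°) = 0.8564 I₀ · cos²(46°) = 0.4133 I₀.
After rotation:
I₁ = I₀ cos²(10° − 0°) = I₀ cos²(10°) = 0.9698 I₀.
I₂ = I₁ cos²(30° − 10°) = 0.9698 I₀ · cos²(20°) = 0.8564 I₀.
I₃ = I₂ cos²(65° − 30°) = 0.8564 I₀ · cos²(35°) = 0.5747 I₀.
Ratio = 0.5747 / 0.4133 = 1.391.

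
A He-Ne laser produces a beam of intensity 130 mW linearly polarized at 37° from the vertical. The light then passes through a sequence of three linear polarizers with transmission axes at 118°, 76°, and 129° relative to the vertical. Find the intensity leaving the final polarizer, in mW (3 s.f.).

I ≈ 0.636 mW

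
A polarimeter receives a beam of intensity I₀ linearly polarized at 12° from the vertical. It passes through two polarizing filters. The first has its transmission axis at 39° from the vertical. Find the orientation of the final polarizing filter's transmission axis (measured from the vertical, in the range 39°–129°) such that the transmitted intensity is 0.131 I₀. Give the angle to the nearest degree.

θ ≈ 105°

By Malus's law, I₁ = I₀ cos²(39° − 12°) = I₀ cos²(27°) = 0.7939 I₀.
Need I₂/I₀ = 0.131, so cos²(θ − 39°) = 0.131 / 0.7939 = 0.165.
θ − 39° = arccos(√0.165) = 66.0°, giving θ ≈ 39 + 66.0 = 105.0°.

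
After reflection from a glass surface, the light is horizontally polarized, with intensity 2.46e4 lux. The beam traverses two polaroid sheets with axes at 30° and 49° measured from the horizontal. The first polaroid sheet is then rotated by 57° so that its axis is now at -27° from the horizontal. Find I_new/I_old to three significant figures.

I_new/I_old ≈ 0.0693

Before rotation:
I₁ = I₀ cos²(30° − 0°) = I₀ cos²(30°) = 0.75 I₀.
I₂ = I₁ cos²(49° − 30°) = 0.75 I₀ · cos²(19°) = 0.6705 I₀.
After rotation:
I₁ = I₀ cos²(-27° − 0°) = I₀ cos²(27°) = 0.7939 I₀.
I₂ = I₁ cos²(49° + 27°) = 0.7939 I₀ · cos²(76°) = 0.04646 I₀.
Ratio = 0.04646 / 0.6705 = 0.0693.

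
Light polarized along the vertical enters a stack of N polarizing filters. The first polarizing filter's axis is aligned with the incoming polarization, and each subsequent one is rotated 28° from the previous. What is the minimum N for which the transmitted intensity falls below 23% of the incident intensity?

N = 7

First polarizer is aligned with the polarization: full transmission.
Each further stage multiplies by cos²(28°) = 0.7796.
After N polarizers: T = 0.7796^(N−1). Require T < 0.23 ⇒ N−1 > ln(0.23)/ln(0.7796) = 5.90, so N−1 ≥ 6 and N = 7.
Check: N=7 gives T = 0.2245 < 0.23; N=6 gives T = 0.288.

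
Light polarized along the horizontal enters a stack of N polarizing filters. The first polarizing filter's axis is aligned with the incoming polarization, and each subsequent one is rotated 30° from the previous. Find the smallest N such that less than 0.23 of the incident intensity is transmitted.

N = 7

First polarizer is aligned with the polarization: full transmission.
Each further stage multiplies by cos²(30°) = 0.75.
After N polarizers: T = 0.75^(N−1). Require T < 0.23 ⇒ N−1 > ln(0.23)/ln(0.75) = 5.11, so N−1 ≥ 6 and N = 7.
Check: N=7 gives T = 0.178 < 0.23; N=6 gives T = 0.2373.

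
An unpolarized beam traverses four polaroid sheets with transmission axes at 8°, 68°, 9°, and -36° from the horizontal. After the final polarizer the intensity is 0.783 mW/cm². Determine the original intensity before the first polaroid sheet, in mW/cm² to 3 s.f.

I₀ ≈ 47.2 mW/cm²

Unpolarized light through the first polarizer → I₁ = ½ I₀, now polarized at 8°.
I₂ = I₁ cos²(68° − 8°) = 0.5 I₀ · cos²(60°) = 0.125 I₀.
I₃ = I₂ cos²(9° − 68°) = 0.125 I₀ · cos²(59°) = 0.03316 I₀.
I₄ = I₃ cos²(-36° − 9°) = 0.03316 I₀ · cos²(45°) = 0.01658 I₀.
So 0.783 mW/cm² = 0.01658 I₀, giving I₀ = 0.783/0.01658 = 47.23 mW/cm².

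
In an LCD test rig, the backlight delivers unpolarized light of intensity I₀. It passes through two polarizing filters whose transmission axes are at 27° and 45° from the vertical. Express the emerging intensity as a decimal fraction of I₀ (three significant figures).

Unpolarized light through the first polarizer → I₁ = ½ I₀, now polarized at 27°.
I₂ = I₁ cos²(45° − 27°) = 0.5 I₀ · cos²(18°) = 0.4523 I₀.
Transmitted fraction = 0.4523.

≈ 0.452 I₀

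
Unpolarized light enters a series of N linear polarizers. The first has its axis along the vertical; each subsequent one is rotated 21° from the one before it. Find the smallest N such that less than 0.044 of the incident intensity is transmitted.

N = 19

First polarizer halves the unpolarized light: factor 1/2.
Each further stage multiplies by cos²(21°) = 0.8716.
After N polarizers: T = 0.5·0.8716^(N−1). Require T < 0.044 ⇒ N−1 > ln(0.044/0.5)/ln(0.8716) = 17.68, so N−1 ≥ 18 and N = 19.
Check: N=19 gives T = 0.04211 < 0.044; N=18 gives T = 0.04832.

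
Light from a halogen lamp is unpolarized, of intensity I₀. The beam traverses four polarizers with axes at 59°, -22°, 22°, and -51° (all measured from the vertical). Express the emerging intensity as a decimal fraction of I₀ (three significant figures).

Unpolarized light through the first polarizer → I₁ = ½ I₀, now polarized at 59°.
I₂ = I₁ cos²(-22° − 59°) = 0.5 I₀ · cos²(81°) = 0.01224 I₀.
I₃ = I₂ cos²(22° + 22°) = 0.01224 I₀ · cos²(44°) = 0.006331 I₀.
I₄ = I₃ cos²(-51° − 22°) = 0.006331 I₀ · cos²(73°) = 0.0005412 I₀.
Transmitted fraction = 0.0005412.

≈ 0.000541 I₀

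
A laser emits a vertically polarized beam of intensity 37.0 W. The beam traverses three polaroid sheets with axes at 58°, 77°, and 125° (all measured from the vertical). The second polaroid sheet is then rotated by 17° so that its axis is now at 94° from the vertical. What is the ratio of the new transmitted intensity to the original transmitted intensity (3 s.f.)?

I_new/I_old ≈ 1.20

Before rotation:
I₁ = I₀ cos²(58° − 0°) = I₀ cos²(58°) = 0.2808 I₀.
I₂ = I₁ cos²(77° − 58°) = 0.2808 I₀ · cos²(19°) = 0.251 I₀.
I₃ = I₂ cos²(125° − 77°) = 0.251 I₀ · cos²(48°) = 0.1124 I₀.
After rotation:
I₁ = I₀ cos²(58° − 0°) = I₀ cos²(58°) = 0.2808 I₀.
I₂ = I₁ cos²(94° − 58°) = 0.2808 I₀ · cos²(36°) = 0.1838 I₀.
I₃ = I₂ cos²(125° − 94°) = 0.1838 I₀ · cos²(31°) = 0.135 I₀.
Ratio = 0.135 / 0.1124 = 1.201.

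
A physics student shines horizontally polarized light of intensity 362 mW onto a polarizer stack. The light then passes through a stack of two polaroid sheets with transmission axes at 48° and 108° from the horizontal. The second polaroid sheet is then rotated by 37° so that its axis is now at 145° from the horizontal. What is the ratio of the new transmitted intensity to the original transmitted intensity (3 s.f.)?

Before rotation:
I₁ = I₀ cos²(48° − 0°) = I₀ cos²(48°) = 0.4477 I₀.
I₂ = I₁ cos²(108° − 48°) = 0.4477 I₀ · cos²(60°) = 0.1119 I₀.
After rotation:
I₁ = I₀ cos²(48° − 0°) = I₀ cos²(48°) = 0.4477 I₀.
Angle between axes 1 and 2: 83°. I₂ = 0.4477 I₀ · cos²(83°) = 0.00665 I₀.
Ratio = 0.00665 / 0.1119 = 0.05941.

I_new/I_old ≈ 0.0594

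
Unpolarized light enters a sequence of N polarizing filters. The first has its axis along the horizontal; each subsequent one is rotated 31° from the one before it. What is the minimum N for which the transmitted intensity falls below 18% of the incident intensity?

First polarizer halves the unpolarized light: factor 1/2.
Each further stage multiplies by cos²(31°) = 0.7347.
After N polarizers: T = 0.5·0.7347^(N−1). Require T < 0.18 ⇒ N−1 > ln(0.18/0.5)/ln(0.7347) = 3.31, so N−1 ≥ 4 and N = 5.
Check: N=5 gives T = 0.1457 < 0.18; N=4 gives T = 0.1983.

N = 5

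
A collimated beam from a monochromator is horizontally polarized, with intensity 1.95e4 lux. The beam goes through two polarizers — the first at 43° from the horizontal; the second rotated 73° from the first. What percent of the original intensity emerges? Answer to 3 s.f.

≈ 4.57%

I₁ = 1.95e4 lux · cos²(43°) = 1.043e+04 lux.
I₂ = I₁ · cos²(73°) = 1.043e+04 · 0.08548 = 891.6 lux.
That is 4.572% of the incident intensity.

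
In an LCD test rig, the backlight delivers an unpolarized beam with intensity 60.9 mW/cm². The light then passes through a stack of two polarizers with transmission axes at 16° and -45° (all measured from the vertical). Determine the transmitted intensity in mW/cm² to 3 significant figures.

Unpolarized light through the first polarizer → I₁ = 60.9 mW/cm²/2 = 30.45 mW/cm², polarized at 16°.
I₂ = I₁ · cos²(61°) = 30.45 · 0.235 = 7.157 mW/cm².

I ≈ 7.16 mW/cm²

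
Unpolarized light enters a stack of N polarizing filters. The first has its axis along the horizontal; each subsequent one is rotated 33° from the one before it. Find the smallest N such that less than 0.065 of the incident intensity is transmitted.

First polarizer halves the unpolarized light: factor 1/2.
Each further stage multiplies by cos²(33°) = 0.7034.
After N polarizers: T = 0.5·0.7034^(N−1). Require T < 0.065 ⇒ N−1 > ln(0.065/0.5)/ln(0.7034) = 5.80, so N−1 ≥ 6 and N = 7.
Check: N=7 gives T = 0.06054 < 0.065; N=6 gives T = 0.08608.

N = 7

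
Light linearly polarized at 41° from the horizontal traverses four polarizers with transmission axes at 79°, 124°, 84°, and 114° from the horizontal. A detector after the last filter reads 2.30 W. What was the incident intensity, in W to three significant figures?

I₀ ≈ 16.8 W

I₁ = I₀ cos²(79° − 41°) = I₀ cos²(38°) = 0.621 I₀.
I₂ = I₁ cos²(124° − 79°) = 0.621 I₀ · cos²(45°) = 0.3105 I₀.
I₃ = I₂ cos²(84° − 124°) = 0.3105 I₀ · cos²(40°) = 0.1822 I₀.
I₄ = I₃ cos²(114° − 84°) = 0.1822 I₀ · cos²(30°) = 0.1366 I₀.
So 2.30 W = 0.1366 I₀, giving I₀ = 2.30/0.1366 = 16.83 W.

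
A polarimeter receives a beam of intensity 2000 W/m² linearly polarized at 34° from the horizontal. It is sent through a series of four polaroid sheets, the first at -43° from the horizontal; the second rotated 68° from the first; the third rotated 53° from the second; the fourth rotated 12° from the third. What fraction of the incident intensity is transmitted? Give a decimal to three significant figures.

I/I₀ ≈ 0.00246

I₁ = 2000 W/m² · cos²(77°) = 101.2 W/m².
I₂ = I₁ · cos²(68°) = 101.2 · 0.1403 = 14.2 W/m².
I₃ = I₂ · cos²(53°) = 14.2 · 0.3622 = 5.144 W/m².
I₄ = I₃ · cos²(12°) = 5.144 · 0.9568 = 4.921 W/m².
Transmitted fraction = 0.002461.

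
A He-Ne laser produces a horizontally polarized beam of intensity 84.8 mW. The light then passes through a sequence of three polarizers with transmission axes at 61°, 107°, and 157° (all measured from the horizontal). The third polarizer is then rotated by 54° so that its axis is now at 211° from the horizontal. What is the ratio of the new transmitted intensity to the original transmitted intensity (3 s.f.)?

I_new/I_old ≈ 0.142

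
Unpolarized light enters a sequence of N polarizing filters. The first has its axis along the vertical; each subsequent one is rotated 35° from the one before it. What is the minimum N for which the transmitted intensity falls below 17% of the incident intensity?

N = 4

First polarizer halves the unpolarized light: factor 1/2.
Each further stage multiplies by cos²(35°) = 0.671.
After N polarizers: T = 0.5·0.671^(N−1). Require T < 0.17 ⇒ N−1 > ln(0.17/0.5)/ln(0.671) = 2.70, so N−1 ≥ 3 and N = 4.
Check: N=4 gives T = 0.1511 < 0.17; N=3 gives T = 0.2251.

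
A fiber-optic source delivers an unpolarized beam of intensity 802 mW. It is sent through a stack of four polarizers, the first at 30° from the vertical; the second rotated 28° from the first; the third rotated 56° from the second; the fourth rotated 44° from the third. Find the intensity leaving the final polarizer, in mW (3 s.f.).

Unpolarized light through the first polarizer → I₁ = 802 mW/2 = 401 mW, polarized at 30°.
I₂ = I₁ · cos²(28°) = 401 · 0.7796 = 312.6 mW.
I₃ = I₂ · cos²(56°) = 312.6 · 0.3127 = 97.75 mW.
I₄ = I₃ · cos²(44°) = 97.75 · 0.5174 = 50.58 mW.

I ≈ 50.6 mW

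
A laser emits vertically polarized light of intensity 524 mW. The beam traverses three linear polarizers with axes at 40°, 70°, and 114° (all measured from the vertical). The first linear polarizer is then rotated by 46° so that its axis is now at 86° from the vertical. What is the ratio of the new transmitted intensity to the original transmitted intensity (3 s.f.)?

I_new/I_old ≈ 0.0102

Before rotation:
By Malus's law, I₁ = I₀ cos²(40° − 0°) = I₀ cos²(40°) = 0.5868 I₀.
I₂ = I₁ cos²(70° − 40°) = 0.5868 I₀ · cos²(30°) = 0.4401 I₀.
I₃ = I₂ cos²(114° − 70°) = 0.4401 I₀ · cos²(44°) = 0.2277 I₀.
After rotation:
I₁ = I₀ cos²(86° − 0°) = I₀ cos²(86°) = 0.004866 I₀.
I₂ = I₁ cos²(70° − 86°) = 0.004866 I₀ · cos²(16°) = 0.004496 I₀.
I₃ = I₂ cos²(114° − 70°) = 0.004496 I₀ · cos²(44°) = 0.002327 I₀.
Ratio = 0.002327 / 0.2277 = 0.01022.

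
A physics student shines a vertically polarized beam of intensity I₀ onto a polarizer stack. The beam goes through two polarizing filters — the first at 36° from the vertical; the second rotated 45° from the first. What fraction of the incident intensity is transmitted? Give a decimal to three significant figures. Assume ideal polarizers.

By Malus's law, I₁ = I₀ cos²(36° − 0°) = I₀ cos²(36°) = 0.6545 I₀.
I₂ = I₁ cos²(45°) = 0.6545 · 0.5 I₀ = 0.3273 I₀.
Transmitted fraction = 0.3273.

≈ 0.327 I₀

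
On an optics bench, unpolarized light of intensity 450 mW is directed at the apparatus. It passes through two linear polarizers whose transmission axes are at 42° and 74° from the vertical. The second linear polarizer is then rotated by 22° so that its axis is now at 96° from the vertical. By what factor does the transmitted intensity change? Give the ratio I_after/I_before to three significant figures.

I_new/I_old ≈ 0.480

Before rotation:
Unpolarized light through the first polarizer → I₁ = ½ I₀, now polarized at 42°.
I₂ = I₁ cos²(74° − 42°) = 0.5 I₀ · cos²(32°) = 0.3596 I₀.
After rotation:
Unpolarized light through the first polarizer → I₁ = ½ I₀, now polarized at 42°.
I₂ = I₁ cos²(96° − 42°) = 0.5 I₀ · cos²(54°) = 0.1727 I₀.
Ratio = 0.1727 / 0.3596 = 0.4804.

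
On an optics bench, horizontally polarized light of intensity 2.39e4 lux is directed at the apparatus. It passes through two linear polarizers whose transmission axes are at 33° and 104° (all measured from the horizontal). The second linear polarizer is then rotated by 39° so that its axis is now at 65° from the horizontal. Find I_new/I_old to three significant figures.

I_new/I_old ≈ 6.79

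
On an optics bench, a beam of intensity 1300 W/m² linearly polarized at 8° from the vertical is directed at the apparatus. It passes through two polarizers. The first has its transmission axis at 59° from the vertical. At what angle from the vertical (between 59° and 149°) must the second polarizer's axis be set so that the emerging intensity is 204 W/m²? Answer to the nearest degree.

θ ≈ 110°

By Malus's law, I₁ = I₀ cos²(59° − 8°) = I₀ cos²(51°) = 0.396 I₀.
Target fraction: 204 / 1300 W/m² = 0.1569 of I₀.
Need I₂/I₀ = 0.1569, so cos²(θ − 59°) = 0.1569 / 0.396 = 0.3962.
θ − 59° = arccos(√0.3962) = 51.0°, giving θ ≈ 59 + 51.0 = 110.0°.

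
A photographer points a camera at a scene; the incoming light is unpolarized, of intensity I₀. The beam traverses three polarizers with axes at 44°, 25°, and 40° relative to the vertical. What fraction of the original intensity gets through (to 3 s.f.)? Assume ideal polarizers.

≈ 0.417 I₀

Unpolarized light through the first polarizer → I₁ = ½ I₀, now polarized at 44°.
I₂ = I₁ cos²(25° − 44°) = 0.5 I₀ · cos²(19°) = 0.447 I₀.
I₃ = I₂ cos²(40° − 25°) = 0.447 I₀ · cos²(15°) = 0.4171 I₀.
Transmitted fraction = 0.4171.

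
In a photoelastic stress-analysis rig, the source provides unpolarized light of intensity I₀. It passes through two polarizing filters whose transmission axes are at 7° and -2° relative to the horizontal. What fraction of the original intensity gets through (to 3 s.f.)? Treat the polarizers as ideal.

Unpolarized light through the first polarizer → I₁ = ½ I₀, now polarized at 7°.
I₂ = I₁ cos²(-2° − 7°) = 0.5 I₀ · cos²(9°) = 0.4878 I₀.
Transmitted fraction = 0.4878.

≈ 0.488 I₀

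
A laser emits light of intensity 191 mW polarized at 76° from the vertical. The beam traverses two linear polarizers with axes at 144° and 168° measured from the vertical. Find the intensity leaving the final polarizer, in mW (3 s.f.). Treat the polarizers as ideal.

I ≈ 22.4 mW

I₁ = 191 mW · cos²(68°) = 26.8 mW.
I₂ = I₁ · cos²(24°) = 26.8 · 0.8346 = 22.37 mW.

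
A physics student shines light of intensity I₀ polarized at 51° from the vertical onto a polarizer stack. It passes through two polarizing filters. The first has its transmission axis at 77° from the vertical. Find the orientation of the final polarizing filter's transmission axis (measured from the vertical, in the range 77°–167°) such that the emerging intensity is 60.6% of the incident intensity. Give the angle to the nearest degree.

I₁ = I₀ cos²(77° − 51°) = I₀ cos²(26°) = 0.8078 I₀.
Need I₂/I₀ = 0.606, so cos²(θ − 77°) = 0.606 / 0.8078 = 0.7502.
θ − 77° = arccos(√0.7502) = 30.0°, giving θ ≈ 77 + 30.0 = 107.0°.

θ ≈ 107°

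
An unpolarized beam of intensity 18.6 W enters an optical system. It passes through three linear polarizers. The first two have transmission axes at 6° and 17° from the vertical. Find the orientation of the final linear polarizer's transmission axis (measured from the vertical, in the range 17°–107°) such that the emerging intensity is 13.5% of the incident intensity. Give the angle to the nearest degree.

θ ≈ 75°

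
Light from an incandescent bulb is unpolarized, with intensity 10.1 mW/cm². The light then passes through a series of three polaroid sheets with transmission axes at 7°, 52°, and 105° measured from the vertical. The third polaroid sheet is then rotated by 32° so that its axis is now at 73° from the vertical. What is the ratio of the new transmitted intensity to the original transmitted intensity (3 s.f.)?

I_new/I_old ≈ 2.41

Before rotation:
Unpolarized light through the first polarizer → I₁ = ½ I₀, now polarized at 7°.
I₂ = I₁ cos²(52° − 7°) = 0.5 I₀ · cos²(45°) = 0.25 I₀.
I₃ = I₂ cos²(105° − 52°) = 0.25 I₀ · cos²(53°) = 0.09055 I₀.
After rotation:
Unpolarized light through the first polarizer → I₁ = ½ I₀, now polarized at 7°.
I₂ = I₁ cos²(52° − 7°) = 0.5 I₀ · cos²(45°) = 0.25 I₀.
I₃ = I₂ cos²(73° − 52°) = 0.25 I₀ · cos²(21°) = 0.2179 I₀.
Ratio = 0.2179 / 0.09055 = 2.406.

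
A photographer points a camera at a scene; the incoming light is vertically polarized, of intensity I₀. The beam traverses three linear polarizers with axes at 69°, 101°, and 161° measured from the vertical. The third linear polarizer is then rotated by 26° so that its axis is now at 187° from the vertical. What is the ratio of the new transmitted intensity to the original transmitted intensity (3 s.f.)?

Before rotation:
By Malus's law, I₁ = I₀ cos²(69° − 0°) = I₀ cos²(69°) = 0.1284 I₀.
I₂ = I₁ cos²(101° − 69°) = 0.1284 I₀ · cos²(32°) = 0.09236 I₀.
I₃ = I₂ cos²(161° − 101°) = 0.09236 I₀ · cos²(60°) = 0.02309 I₀.
After rotation:
I₁ = I₀ cos²(69° − 0°) = I₀ cos²(69°) = 0.1284 I₀.
I₂ = I₁ cos²(101° − 69°) = 0.1284 I₀ · cos²(32°) = 0.09236 I₀.
I₃ = I₂ cos²(187° − 101°) = 0.09236 I₀ · cos²(86°) = 0.0004494 I₀.
Ratio = 0.0004494 / 0.02309 = 0.01946.

I_new/I_old ≈ 0.0195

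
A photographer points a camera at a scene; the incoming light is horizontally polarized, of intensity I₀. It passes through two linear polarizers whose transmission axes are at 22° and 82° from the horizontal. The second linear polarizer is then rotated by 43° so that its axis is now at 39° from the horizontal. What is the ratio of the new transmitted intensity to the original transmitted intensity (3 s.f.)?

I_new/I_old ≈ 3.66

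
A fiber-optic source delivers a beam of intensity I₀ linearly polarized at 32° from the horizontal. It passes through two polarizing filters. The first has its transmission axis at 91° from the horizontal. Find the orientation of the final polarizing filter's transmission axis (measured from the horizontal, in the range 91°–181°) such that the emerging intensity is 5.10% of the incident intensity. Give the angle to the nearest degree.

By Malus's law, I₁ = I₀ cos²(91° − 32°) = I₀ cos²(59°) = 0.2653 I₀.
Need I₂/I₀ = 0.051, so cos²(θ − 91°) = 0.051 / 0.2653 = 0.1923.
θ − 91° = arccos(√0.1923) = 64.0°, giving θ ≈ 91 + 64.0 = 155.0°.

θ ≈ 155°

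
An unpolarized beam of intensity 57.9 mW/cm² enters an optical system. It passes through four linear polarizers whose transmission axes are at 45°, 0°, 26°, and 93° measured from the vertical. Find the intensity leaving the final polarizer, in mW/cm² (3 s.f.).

I ≈ 1.79 mW/cm²

Unpolarized light through the first polarizer → I₁ = 57.9 mW/cm²/2 = 28.95 mW/cm², polarized at 45°.
I₂ = I₁ · cos²(45°) = 28.95 · 0.5 = 14.48 mW/cm².
I₃ = I₂ · cos²(26°) = 14.48 · 0.8078 = 11.69 mW/cm².
I₄ = I₃ · cos²(67°) = 11.69 · 0.1527 = 1.785 mW/cm².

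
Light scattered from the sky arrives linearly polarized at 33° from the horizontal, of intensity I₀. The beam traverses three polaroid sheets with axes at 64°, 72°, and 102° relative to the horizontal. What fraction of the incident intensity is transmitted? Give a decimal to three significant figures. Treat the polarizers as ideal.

By Malus's law, I₁ = I₀ cos²(64° − 33°) = I₀ cos²(31°) = 0.7347 I₀.
I₂ = I₁ cos²(72° − 64°) = 0.7347 I₀ · cos²(8°) = 0.7205 I₀.
I₃ = I₂ cos²(102° − 72°) = 0.7205 I₀ · cos²(30°) = 0.5404 I₀.
Transmitted fraction = 0.5404.

≈ 0.540 I₀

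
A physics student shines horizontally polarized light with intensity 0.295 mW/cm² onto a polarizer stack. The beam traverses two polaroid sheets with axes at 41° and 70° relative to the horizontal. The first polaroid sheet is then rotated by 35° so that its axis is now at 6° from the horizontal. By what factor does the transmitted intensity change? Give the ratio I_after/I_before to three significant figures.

I_new/I_old ≈ 0.436

Before rotation:
By Malus's law, I₁ = I₀ cos²(41° − 0°) = I₀ cos²(41°) = 0.5696 I₀.
I₂ = I₁ cos²(70° − 41°) = 0.5696 I₀ · cos²(29°) = 0.4357 I₀.
After rotation:
I₁ = I₀ cos²(6° − 0°) = I₀ cos²(6°) = 0.9891 I₀.
I₂ = I₁ cos²(70° − 6°) = 0.9891 I₀ · cos²(64°) = 0.1901 I₀.
Ratio = 0.1901 / 0.4357 = 0.4362.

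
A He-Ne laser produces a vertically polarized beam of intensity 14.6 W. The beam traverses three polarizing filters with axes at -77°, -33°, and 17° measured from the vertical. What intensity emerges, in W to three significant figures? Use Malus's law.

I ≈ 0.158 W

By Malus's law, I₁ = 14.6 W · cos²(77°) = 0.7388 W.
I₂ = I₁ · cos²(44°) = 0.7388 · 0.5174 = 0.3823 W.
I₃ = I₂ · cos²(50°) = 0.3823 · 0.4132 = 0.158 W.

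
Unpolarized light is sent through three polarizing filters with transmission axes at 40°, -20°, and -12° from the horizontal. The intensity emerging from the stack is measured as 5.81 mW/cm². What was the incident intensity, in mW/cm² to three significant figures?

Unpolarized light through the first polarizer → I₁ = ½ I₀, now polarized at 40°.
I₂ = I₁ cos²(-20° − 40°) = 0.5 I₀ · cos²(60°) = 0.125 I₀.
I₃ = I₂ cos²(-12° + 20°) = 0.125 I₀ · cos²(8°) = 0.1226 I₀.
So 5.81 mW/cm² = 0.1226 I₀, giving I₀ = 5.81/0.1226 = 47.4 mW/cm².

I₀ ≈ 47.4 mW/cm²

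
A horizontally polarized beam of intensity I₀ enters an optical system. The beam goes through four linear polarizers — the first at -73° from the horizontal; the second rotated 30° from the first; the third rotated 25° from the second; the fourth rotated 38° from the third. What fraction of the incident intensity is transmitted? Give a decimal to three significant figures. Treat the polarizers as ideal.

By Malus's law, I₁ = I₀ cos²(-73° − 0°) = I₀ cos²(73°) = 0.08548 I₀.
I₂ = I₁ cos²(30°) = 0.08548 · 0.75 I₀ = 0.06411 I₀.
I₃ = I₂ cos²(25°) = 0.06411 · 0.8214 I₀ = 0.05266 I₀.
I₄ = I₃ cos²(38°) = 0.05266 · 0.621 I₀ = 0.0327 I₀.
Transmitted fraction = 0.0327.

≈ 0.0327 I₀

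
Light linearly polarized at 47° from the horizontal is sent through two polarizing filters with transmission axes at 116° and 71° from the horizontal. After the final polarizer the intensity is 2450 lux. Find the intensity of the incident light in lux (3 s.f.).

I₀ ≈ 3.82e4 lux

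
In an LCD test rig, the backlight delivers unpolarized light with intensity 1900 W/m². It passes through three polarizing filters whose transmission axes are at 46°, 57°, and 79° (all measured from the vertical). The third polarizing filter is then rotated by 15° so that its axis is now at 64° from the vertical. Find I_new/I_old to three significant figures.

Before rotation:
Unpolarized light through the first polarizer → I₁ = ½ I₀, now polarized at 46°.
I₂ = I₁ cos²(57° − 46°) = 0.5 I₀ · cos²(11°) = 0.4818 I₀.
I₃ = I₂ cos²(79° − 57°) = 0.4818 I₀ · cos²(22°) = 0.4142 I₀.
After rotation:
Unpolarized light through the first polarizer → I₁ = ½ I₀, now polarized at 46°.
I₂ = I₁ cos²(57° − 46°) = 0.5 I₀ · cos²(11°) = 0.4818 I₀.
I₃ = I₂ cos²(64° − 57°) = 0.4818 I₀ · cos²(7°) = 0.4746 I₀.
Ratio = 0.4746 / 0.4142 = 1.146.

I_new/I_old ≈ 1.15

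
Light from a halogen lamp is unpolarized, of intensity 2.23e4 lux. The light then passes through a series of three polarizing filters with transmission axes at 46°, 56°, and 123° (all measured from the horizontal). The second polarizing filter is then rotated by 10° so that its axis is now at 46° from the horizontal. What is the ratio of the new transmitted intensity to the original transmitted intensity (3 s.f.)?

I_new/I_old ≈ 0.342

Before rotation:
Unpolarized light through the first polarizer → I₁ = ½ I₀, now polarized at 46°.
I₂ = I₁ cos²(56° − 46°) = 0.5 I₀ · cos²(10°) = 0.4849 I₀.
I₃ = I₂ cos²(123° − 56°) = 0.4849 I₀ · cos²(67°) = 0.07403 I₀.
After rotation:
Unpolarized light through the first polarizer → I₁ = ½ I₀, now polarized at 46°.
I₂ = I₁ cos²(46° − 46°) = 0.5 I₀ · cos²(0°) = 0.5 I₀.
I₃ = I₂ cos²(123° − 46°) = 0.5 I₀ · cos²(77°) = 0.0253 I₀.
Ratio = 0.0253 / 0.07403 = 0.3418.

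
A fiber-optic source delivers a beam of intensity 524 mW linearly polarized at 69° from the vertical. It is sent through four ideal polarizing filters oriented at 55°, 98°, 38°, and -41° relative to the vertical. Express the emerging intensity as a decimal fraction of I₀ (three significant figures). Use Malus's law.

I/I₀ ≈ 0.00458

By Malus's law, I₁ = 524 mW · cos²(14°) = 493.3 mW.
I₂ = I₁ · cos²(43°) = 493.3 · 0.5349 = 263.9 mW.
I₃ = I₂ · cos²(60°) = 263.9 · 0.25 = 65.97 mW.
I₄ = I₃ · cos²(79°) = 65.97 · 0.03641 = 2.402 mW.
Transmitted fraction = 0.004584.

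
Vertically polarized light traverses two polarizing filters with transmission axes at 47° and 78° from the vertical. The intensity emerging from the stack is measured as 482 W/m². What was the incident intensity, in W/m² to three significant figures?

By Malus's law, I₁ = I₀ cos²(47° − 0°) = I₀ cos²(47°) = 0.4651 I₀.
I₂ = I₁ cos²(78° − 47°) = 0.4651 I₀ · cos²(31°) = 0.3417 I₀.
So 482 W/m² = 0.3417 I₀, giving I₀ = 482/0.3417 = 1410 W/m².

I₀ ≈ 1410 W/m²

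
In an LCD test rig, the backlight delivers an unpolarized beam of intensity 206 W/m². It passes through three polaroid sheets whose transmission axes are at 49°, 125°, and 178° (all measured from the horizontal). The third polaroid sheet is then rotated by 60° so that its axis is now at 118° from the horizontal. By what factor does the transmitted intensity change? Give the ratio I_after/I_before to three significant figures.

Before rotation:
Unpolarized light through the first polarizer → I₁ = ½ I₀, now polarized at 49°.
I₂ = I₁ cos²(125° − 49°) = 0.5 I₀ · cos²(76°) = 0.02926 I₀.
I₃ = I₂ cos²(178° − 125°) = 0.02926 I₀ · cos²(53°) = 0.0106 I₀.
After rotation:
Unpolarized light through the first polarizer → I₁ = ½ I₀, now polarized at 49°.
I₂ = I₁ cos²(125° − 49°) = 0.5 I₀ · cos²(76°) = 0.02926 I₀.
I₃ = I₂ cos²(118° − 125°) = 0.02926 I₀ · cos²(7°) = 0.02883 I₀.
Ratio = 0.02883 / 0.0106 = 2.72.

I_new/I_old ≈ 2.72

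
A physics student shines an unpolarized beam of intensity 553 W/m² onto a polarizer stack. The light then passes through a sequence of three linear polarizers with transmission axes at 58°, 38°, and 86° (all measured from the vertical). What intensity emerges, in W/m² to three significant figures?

I ≈ 109 W/m²

Unpolarized light through the first polarizer → I₁ = 553 W/m²/2 = 276.5 W/m², polarized at 58°.
I₂ = I₁ · cos²(20°) = 276.5 · 0.883 = 244.2 W/m².
I₃ = I₂ · cos²(48°) = 244.2 · 0.4477 = 109.3 W/m².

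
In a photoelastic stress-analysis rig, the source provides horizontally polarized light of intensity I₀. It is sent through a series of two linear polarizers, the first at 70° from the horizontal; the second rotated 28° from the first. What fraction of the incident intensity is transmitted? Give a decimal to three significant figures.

≈ 0.0912 I₀

By Malus's law, I₁ = I₀ cos²(70° − 0°) = I₀ cos²(70°) = 0.117 I₀.
I₂ = I₁ cos²(28°) = 0.117 · 0.7796 I₀ = 0.0912 I₀.
Transmitted fraction = 0.0912.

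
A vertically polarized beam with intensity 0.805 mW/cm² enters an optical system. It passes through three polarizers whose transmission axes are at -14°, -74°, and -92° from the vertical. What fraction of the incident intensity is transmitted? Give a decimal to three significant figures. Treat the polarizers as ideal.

I/I₀ ≈ 0.213

By Malus's law, I₁ = 0.805 mW/cm² · cos²(14°) = 0.7579 mW/cm².
I₂ = I₁ · cos²(60°) = 0.7579 · 0.25 = 0.1895 mW/cm².
I₃ = I₂ · cos²(18°) = 0.1895 · 0.9045 = 0.1714 mW/cm².
Transmitted fraction = 0.2129.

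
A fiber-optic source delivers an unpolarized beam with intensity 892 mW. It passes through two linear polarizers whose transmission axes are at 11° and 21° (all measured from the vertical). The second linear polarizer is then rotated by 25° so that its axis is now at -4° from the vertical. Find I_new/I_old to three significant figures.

Before rotation:
Unpolarized light through the first polarizer → I₁ = ½ I₀, now polarized at 11°.
I₂ = I₁ cos²(21° − 11°) = 0.5 I₀ · cos²(10°) = 0.4849 I₀.
After rotation:
Unpolarized light through the first polarizer → I₁ = ½ I₀, now polarized at 11°.
I₂ = I₁ cos²(-4° − 11°) = 0.5 I₀ · cos²(15°) = 0.4665 I₀.
Ratio = 0.4665 / 0.4849 = 0.962.

I_new/I_old ≈ 0.962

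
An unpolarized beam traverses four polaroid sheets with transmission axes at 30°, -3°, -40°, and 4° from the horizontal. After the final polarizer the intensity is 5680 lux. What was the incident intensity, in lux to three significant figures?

I₀ ≈ 4.89e4 lux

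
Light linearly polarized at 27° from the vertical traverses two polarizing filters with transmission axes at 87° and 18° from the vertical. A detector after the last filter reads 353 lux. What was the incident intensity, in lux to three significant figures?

By Malus's law, I₁ = I₀ cos²(87° − 27°) = I₀ cos²(60°) = 0.25 I₀.
I₂ = I₁ cos²(18° − 87°) = 0.25 I₀ · cos²(69°) = 0.03211 I₀.
So 353 lux = 0.03211 I₀, giving I₀ = 353/0.03211 = 1.099e+04 lux.

I₀ ≈ 1.10e4 lux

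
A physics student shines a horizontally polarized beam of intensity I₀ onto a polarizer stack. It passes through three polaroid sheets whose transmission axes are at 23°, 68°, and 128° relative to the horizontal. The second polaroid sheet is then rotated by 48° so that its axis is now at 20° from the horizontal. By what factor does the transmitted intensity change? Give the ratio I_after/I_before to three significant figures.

I_new/I_old ≈ 0.762

Before rotation:
By Malus's law, I₁ = I₀ cos²(23° − 0°) = I₀ cos²(23°) = 0.8473 I₀.
I₂ = I₁ cos²(68° − 23°) = 0.8473 I₀ · cos²(45°) = 0.4237 I₀.
I₃ = I₂ cos²(128° − 68°) = 0.4237 I₀ · cos²(60°) = 0.1059 I₀.
After rotation:
I₁ = I₀ cos²(23° − 0°) = I₀ cos²(23°) = 0.8473 I₀.
I₂ = I₁ cos²(20° − 23°) = 0.8473 I₀ · cos²(3°) = 0.845 I₀.
Angle between axes 2 and 3: 72°. I₃ = 0.845 I₀ · cos²(72°) = 0.08069 I₀.
Ratio = 0.08069 / 0.1059 = 0.7618.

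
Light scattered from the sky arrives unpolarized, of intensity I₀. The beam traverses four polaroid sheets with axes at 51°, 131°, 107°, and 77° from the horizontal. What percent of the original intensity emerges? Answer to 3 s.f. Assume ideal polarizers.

Unpolarized light through the first polarizer → I₁ = ½ I₀, now polarized at 51°.
I₂ = I₁ cos²(131° − 51°) = 0.5 I₀ · cos²(80°) = 0.01508 I₀.
I₃ = I₂ cos²(107° − 131°) = 0.01508 I₀ · cos²(24°) = 0.01258 I₀.
I₄ = I₃ cos²(77° − 107°) = 0.01258 I₀ · cos²(30°) = 0.009437 I₀.
That is 0.9437% of the incident intensity.

≈ 0.944%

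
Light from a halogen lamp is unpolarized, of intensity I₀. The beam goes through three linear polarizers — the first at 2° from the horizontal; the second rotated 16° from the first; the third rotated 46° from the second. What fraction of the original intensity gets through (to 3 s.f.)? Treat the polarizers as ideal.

≈ 0.223 I₀

Unpolarized light through the first polarizer → I₁ = ½ I₀, now polarized at 2°.
I₂ = I₁ cos²(16°) = 0.5 · 0.924 I₀ = 0.462 I₀.
I₃ = I₂ cos²(46°) = 0.462 · 0.4826 I₀ = 0.2229 I₀.
Transmitted fraction = 0.2229.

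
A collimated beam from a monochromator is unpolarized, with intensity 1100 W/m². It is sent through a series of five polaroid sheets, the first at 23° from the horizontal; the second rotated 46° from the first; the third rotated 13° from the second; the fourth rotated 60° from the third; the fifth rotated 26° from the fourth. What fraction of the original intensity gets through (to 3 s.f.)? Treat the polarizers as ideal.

Unpolarized light through the first polarizer → I₁ = 1100 W/m²/2 = 550 W/m², polarized at 23°.
I₂ = I₁ · cos²(46°) = 550 · 0.4826 = 265.4 W/m².
I₃ = I₂ · cos²(13°) = 265.4 · 0.9494 = 252 W/m².
I₄ = I₃ · cos²(60°) = 252 · 0.25 = 62.99 W/m².
I₅ = I₄ · cos²(26°) = 62.99 · 0.8078 = 50.89 W/m².
Transmitted fraction = 0.04626.

I/I₀ ≈ 0.0463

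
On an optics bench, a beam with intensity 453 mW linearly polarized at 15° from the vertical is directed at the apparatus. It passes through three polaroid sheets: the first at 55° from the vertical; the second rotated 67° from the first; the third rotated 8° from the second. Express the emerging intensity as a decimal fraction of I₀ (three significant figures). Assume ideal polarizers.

By Malus's law, I₁ = 453 mW · cos²(40°) = 265.8 mW.
I₂ = I₁ · cos²(67°) = 265.8 · 0.1527 = 40.58 mW.
I₃ = I₂ · cos²(8°) = 40.58 · 0.9806 = 39.8 mW.
Transmitted fraction = 0.08786.

I/I₀ ≈ 0.0879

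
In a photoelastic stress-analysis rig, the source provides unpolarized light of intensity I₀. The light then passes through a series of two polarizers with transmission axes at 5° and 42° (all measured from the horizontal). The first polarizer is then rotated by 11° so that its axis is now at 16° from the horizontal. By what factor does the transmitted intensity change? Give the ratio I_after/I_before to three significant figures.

I_new/I_old ≈ 1.27

Before rotation:
Unpolarized light through the first polarizer → I₁ = ½ I₀, now polarized at 5°.
I₂ = I₁ cos²(42° − 5°) = 0.5 I₀ · cos²(37°) = 0.3189 I₀.
After rotation:
Unpolarized light through the first polarizer → I₁ = ½ I₀, now polarized at 16°.
I₂ = I₁ cos²(42° − 16°) = 0.5 I₀ · cos²(26°) = 0.4039 I₀.
Ratio = 0.4039 / 0.3189 = 1.267.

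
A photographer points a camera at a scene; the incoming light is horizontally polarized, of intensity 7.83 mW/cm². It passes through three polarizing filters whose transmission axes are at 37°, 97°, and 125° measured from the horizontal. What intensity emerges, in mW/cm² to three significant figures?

I ≈ 0.973 mW/cm²

I₁ = 7.83 mW/cm² · cos²(37°) = 4.994 mW/cm².
I₂ = I₁ · cos²(60°) = 4.994 · 0.25 = 1.249 mW/cm².
I₃ = I₂ · cos²(28°) = 1.249 · 0.7796 = 0.9733 mW/cm².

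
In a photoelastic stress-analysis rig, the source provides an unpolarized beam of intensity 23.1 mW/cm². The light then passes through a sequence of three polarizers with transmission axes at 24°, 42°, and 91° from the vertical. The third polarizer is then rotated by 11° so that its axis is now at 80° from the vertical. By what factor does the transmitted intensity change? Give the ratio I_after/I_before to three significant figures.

I_new/I_old ≈ 1.44

Before rotation:
Unpolarized light through the first polarizer → I₁ = ½ I₀, now polarized at 24°.
I₂ = I₁ cos²(42° − 24°) = 0.5 I₀ · cos²(18°) = 0.4523 I₀.
I₃ = I₂ cos²(91° − 42°) = 0.4523 I₀ · cos²(49°) = 0.1947 I₀.
After rotation:
Unpolarized light through the first polarizer → I₁ = ½ I₀, now polarized at 24°.
I₂ = I₁ cos²(42° − 24°) = 0.5 I₀ · cos²(18°) = 0.4523 I₀.
I₃ = I₂ cos²(80° − 42°) = 0.4523 I₀ · cos²(38°) = 0.2808 I₀.
Ratio = 0.2808 / 0.1947 = 1.443.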